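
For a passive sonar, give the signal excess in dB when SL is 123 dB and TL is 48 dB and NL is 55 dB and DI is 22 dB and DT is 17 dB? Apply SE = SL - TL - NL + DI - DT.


SE = SL - TL - NL + DI - DT = 123 - 48 - 55 + 22 - 17 = 25

25 dB


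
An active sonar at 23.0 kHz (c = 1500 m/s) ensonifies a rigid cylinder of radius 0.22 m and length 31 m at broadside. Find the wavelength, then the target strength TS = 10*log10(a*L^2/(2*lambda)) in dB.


Step 1: lambda = c/f = 1500/23000 = 0.06522 m
Step 2: TS = 10*log10(a*L^2/(2*lambda)) = 10*log10(0.22*31^2/(2*0.06522)) = 32.1

32.1 dB


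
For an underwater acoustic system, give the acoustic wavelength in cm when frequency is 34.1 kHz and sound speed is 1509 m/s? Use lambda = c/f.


4.43 cm


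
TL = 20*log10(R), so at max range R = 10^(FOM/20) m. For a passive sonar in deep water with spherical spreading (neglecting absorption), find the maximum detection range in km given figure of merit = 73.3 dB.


At max range FOM = TL, so 20*log10(R) = 73.3
R = 10^(73.3/20) = 4623.81 m = 4.62 km

4.62 km


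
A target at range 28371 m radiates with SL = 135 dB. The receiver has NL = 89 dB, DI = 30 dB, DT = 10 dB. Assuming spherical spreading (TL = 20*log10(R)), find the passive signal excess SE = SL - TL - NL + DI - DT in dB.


Step 1: TL = 20*log10(28371) = 89.06 dB
Step 2: SE = 135 - 89.06 - 89 + 30 - 10 = -23.06

-23.06 dB


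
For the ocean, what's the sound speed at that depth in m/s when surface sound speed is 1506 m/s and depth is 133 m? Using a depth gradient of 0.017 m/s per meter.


1508.261 m/s


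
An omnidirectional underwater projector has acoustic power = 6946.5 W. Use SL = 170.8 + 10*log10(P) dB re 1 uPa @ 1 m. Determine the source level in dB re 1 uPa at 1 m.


SL = 170.8 + 10*log10(6946.5) = 170.8 + 38.42 = 209.22

209.22 dB


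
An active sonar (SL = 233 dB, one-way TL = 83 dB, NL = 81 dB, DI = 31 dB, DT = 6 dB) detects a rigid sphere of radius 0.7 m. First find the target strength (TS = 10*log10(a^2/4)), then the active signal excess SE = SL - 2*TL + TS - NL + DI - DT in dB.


Step 1: TS = 10*log10(0.7^2/4) = -9.12 dB
Step 2: SE = SL - 2*TL + TS - NL + DI - DT = 233 - 2*83 + (-9.12) - 81 + 31 - 6 = 1.88

1.88 dB


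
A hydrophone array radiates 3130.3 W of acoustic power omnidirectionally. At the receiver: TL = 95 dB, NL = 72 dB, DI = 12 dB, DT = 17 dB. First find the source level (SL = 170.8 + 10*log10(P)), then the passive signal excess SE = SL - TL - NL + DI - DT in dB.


Step 1: SL = 170.8 + 10*log10(3130.3) = 205.76 dB
Step 2: SE = SL - TL - NL + DI - DT = 205.76 - 95 - 72 + 12 - 17 = 33.76

33.76 dB


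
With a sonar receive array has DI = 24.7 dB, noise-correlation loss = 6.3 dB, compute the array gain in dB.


AG = DI - L_corr = 24.7 - 6.3 = 18.4

18.4 dB


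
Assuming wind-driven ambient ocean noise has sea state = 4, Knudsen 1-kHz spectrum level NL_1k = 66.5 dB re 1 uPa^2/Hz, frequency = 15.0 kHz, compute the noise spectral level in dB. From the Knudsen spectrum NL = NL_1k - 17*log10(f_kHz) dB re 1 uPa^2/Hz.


NL = NL_1k - 17*log10(f_kHz) = 66.5 - 17*log10(15.0) = 66.5 - (19.99) = 46.51

46.51 dB


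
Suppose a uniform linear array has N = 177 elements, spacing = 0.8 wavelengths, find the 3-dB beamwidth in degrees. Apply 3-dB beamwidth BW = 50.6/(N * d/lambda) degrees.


BW = 50.6 / (177 * 0.8) = 50.6 / 141.6 = 0.36

0.36 deg


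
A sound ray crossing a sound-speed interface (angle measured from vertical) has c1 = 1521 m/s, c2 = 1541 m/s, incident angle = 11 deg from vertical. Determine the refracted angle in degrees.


sin(theta2) = (c2/c1)*sin(theta1) = (1541/1521)*sin(11 deg) = 0.19332
theta2 = arcsin(0.19332) = 11.15

11.15 deg


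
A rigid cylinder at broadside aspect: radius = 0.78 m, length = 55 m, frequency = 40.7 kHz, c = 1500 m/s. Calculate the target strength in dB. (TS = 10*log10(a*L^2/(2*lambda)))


45.05 dB


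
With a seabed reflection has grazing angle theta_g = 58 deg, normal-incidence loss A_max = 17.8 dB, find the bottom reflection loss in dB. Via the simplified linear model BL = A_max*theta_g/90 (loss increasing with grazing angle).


BL = A_max * theta_g / 90 = 17.8 * 58 / 90 = 11.47

11.47 dB


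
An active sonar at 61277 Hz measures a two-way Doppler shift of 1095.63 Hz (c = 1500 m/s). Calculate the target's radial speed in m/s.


From fd = 2*f*v/c, v = c*fd/(2*f) = 1500 * 1095.63 / (2*61277) = 13.41

13.41 m/s


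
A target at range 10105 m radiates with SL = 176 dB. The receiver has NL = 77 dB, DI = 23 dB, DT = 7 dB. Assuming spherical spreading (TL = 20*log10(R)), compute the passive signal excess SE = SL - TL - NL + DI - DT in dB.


Step 1: TL = 20*log10(10105) = 80.09 dB
Step 2: SE = 176 - 80.09 - 77 + 23 - 7 = 34.91

34.91 dB


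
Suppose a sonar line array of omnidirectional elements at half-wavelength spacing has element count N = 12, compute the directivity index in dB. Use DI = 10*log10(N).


DI = 10*log10(12) = 10.79

10.79 dB


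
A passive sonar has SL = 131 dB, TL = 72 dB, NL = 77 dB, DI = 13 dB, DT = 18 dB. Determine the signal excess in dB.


SE = SL - TL - NL + DI - DT = 131 - 72 - 77 + 13 - 18 = -23

-23 dB


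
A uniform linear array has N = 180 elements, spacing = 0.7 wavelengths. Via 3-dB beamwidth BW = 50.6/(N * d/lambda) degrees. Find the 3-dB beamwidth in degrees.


BW = 50.6 / (180 * 0.7) = 50.6 / 126.0 = 0.4

0.4 deg


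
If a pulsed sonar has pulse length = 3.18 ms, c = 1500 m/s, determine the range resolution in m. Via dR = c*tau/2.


dR = c*tau/2 = 1500 * 3.18e-3 / 2 = 2.385

2.385 m


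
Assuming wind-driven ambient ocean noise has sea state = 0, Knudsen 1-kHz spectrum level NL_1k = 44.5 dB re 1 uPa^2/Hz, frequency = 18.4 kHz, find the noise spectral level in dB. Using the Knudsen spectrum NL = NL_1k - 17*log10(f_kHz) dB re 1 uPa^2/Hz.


NL = NL_1k - 17*log10(f_kHz) = 44.5 - 17*log10(18.4) = 44.5 - (21.5) = 23.0

23.0 dB


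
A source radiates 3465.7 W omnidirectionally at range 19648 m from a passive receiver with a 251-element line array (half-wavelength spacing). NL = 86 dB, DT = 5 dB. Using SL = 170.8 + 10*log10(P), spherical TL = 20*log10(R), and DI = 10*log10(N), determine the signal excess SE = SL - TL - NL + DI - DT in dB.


Step 1: SL = 170.8 + 10*log10(3465.7) = 206.2 dB
Step 2: TL = 20*log10(19648) = 85.87 dB
Step 3: DI = 10*log10(251) = 24.0 dB
Step 4: SE = SL - TL - NL + DI - DT = 206.2 - 85.87 - 86 + 24.0 - 5 = 53.33

53.33 dB


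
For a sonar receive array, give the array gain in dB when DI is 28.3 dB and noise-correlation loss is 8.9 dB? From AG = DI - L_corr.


19.4 dB


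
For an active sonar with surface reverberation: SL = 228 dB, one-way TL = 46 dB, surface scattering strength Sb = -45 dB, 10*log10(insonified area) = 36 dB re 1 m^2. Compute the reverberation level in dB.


127 dB


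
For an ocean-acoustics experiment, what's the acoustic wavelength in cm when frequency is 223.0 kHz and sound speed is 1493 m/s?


0.67 cm


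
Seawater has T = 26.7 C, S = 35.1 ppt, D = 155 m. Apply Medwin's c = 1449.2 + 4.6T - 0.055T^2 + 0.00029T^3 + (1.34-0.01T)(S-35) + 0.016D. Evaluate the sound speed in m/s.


c = 1449.2 + 4.6*26.7 - 0.055*26.7^2 + 0.00029*26.7^3 + (1.34 - 0.01*26.7)*(35.1 - 35) + 0.016*155 = 1540.92

1540.92 m/s


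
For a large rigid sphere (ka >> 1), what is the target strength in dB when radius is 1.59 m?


TS = 10*log10(1.59^2 / 4) = 10*log10(0.632025) = -1.99

-1.99 dB


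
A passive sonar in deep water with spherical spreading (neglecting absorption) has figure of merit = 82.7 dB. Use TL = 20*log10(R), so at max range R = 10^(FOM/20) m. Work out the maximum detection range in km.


13.65 km


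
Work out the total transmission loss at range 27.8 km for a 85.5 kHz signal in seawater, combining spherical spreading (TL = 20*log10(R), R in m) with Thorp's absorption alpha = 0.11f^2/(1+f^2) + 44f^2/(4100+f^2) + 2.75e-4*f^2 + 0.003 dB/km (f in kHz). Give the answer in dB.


931.58 dB


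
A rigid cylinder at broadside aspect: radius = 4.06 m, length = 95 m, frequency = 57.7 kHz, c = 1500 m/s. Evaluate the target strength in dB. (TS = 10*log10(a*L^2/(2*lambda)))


58.48 dB


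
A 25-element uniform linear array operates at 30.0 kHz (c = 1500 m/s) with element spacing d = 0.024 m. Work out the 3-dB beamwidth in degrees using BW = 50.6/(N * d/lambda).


Step 1: lambda = 1500/30000 = 0.05 m
Step 2: d/lambda = 0.024/0.05 = 0.48
Step 3: BW = 50.6/(N * d/lambda) = 50.6/(25 * 0.48) = 4.22

4.22 deg


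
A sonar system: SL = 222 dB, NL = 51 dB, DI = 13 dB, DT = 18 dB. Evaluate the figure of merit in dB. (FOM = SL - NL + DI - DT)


166 dB


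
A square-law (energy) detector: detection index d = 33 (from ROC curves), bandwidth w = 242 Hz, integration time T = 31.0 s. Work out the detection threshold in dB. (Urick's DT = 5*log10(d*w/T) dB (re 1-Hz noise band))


DT = 5*log10(d*w/T) = 5*log10(33 * 242 / 31.0) = 5*log10(257.61) = 12.05

12.05 dB


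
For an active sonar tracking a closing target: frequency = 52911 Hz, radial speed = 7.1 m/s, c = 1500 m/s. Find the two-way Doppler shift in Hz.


fd = 2*f*v/c = 2 * 52911 * 7.1 / 1500 = 500.89

500.89 Hz


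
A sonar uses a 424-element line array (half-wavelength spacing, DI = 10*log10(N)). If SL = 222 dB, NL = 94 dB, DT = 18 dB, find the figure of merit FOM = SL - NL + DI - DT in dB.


Step 1: DI = 10*log10(424) = 26.27 dB
Step 2: FOM = SL - NL + DI - DT = 222 - 94 + 26.27 - 18 = 136.27

136.27 dB


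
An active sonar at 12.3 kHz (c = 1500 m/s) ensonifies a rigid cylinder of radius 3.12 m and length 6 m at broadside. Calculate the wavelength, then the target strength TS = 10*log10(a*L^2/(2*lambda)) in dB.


Step 1: lambda = c/f = 1500/12300 = 0.12195 m
Step 2: TS = 10*log10(a*L^2/(2*lambda)) = 10*log10(3.12*6^2/(2*0.12195)) = 26.63

26.63 dB


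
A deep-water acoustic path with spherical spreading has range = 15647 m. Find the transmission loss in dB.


TL = 20*log10(15647) = 83.89

83.89 dB


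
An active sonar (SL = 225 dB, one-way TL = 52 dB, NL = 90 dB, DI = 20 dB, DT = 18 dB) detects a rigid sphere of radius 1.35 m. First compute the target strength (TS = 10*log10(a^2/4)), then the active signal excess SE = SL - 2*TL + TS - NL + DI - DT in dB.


Step 1: TS = 10*log10(1.35^2/4) = -3.41 dB
Step 2: SE = SL - 2*TL + TS - NL + DI - DT = 225 - 2*52 + (-3.41) - 90 + 20 - 18 = 29.59

29.59 dB


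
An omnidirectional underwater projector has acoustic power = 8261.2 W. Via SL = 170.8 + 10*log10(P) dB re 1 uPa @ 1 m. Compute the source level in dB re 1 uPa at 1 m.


SL = 170.8 + 10*log10(8261.2) = 170.8 + 39.17 = 209.97

209.97 dB


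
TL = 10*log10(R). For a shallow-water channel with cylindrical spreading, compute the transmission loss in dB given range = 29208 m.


TL = 10*log10(29208) = 44.66

44.66 dB


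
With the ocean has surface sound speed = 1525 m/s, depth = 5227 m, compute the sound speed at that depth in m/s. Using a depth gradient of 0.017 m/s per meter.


c = 1525 + 0.017 * 5227 = 1613.859

1613.859 m/s


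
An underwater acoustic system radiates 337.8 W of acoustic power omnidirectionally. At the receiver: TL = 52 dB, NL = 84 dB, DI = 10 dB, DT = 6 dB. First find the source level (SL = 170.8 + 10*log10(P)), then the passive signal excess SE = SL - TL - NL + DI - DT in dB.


Step 1: SL = 170.8 + 10*log10(337.8) = 196.09 dB
Step 2: SE = SL - TL - NL + DI - DT = 196.09 - 52 - 84 + 10 - 6 = 64.09

64.09 dB


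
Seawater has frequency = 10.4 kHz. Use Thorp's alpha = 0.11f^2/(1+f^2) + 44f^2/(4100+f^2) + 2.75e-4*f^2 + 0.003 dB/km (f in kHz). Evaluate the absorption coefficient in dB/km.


1.273 dB/km


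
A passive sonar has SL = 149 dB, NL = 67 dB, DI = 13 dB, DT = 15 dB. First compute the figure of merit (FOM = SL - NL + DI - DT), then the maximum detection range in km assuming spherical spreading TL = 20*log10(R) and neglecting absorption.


Step 1: FOM = SL - NL + DI - DT = 149 - 67 + 13 - 15 = 80 dB
Step 2: at max range FOM = TL = 20*log10(R), so R = 10^(80/20) = 10000.0 m = 10.0 km

10.0 km


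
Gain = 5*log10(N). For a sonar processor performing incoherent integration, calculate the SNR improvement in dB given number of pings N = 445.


Gain = 5*log10(445) = 13.24

13.24 dB


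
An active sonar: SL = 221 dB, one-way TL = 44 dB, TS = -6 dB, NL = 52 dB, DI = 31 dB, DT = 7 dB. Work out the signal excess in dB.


SE = SL - 2*TL + TS - NL + DI - DT = 221 - 2*44 + (-6) - 52 + 31 - 7 = 99

99 dB


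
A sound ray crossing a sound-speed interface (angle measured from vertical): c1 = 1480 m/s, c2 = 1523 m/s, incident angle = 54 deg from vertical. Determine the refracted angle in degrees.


56.36 deg


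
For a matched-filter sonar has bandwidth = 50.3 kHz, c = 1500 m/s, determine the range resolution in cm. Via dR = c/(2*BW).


dR = c/(2*BW) = 1500 / (2 * 50.3e3) = 0.0149 m = 1.49 cm

1.49 cm


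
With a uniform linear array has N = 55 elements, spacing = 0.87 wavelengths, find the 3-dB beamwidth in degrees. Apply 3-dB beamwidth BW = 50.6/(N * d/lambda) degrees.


1.06 deg


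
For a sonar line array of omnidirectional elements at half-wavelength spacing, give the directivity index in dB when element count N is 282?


DI = 10*log10(282) = 24.5

24.5 dB


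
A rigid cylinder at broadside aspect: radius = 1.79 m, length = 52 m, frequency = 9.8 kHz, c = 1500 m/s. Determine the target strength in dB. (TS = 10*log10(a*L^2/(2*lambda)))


lambda = 1500/9800 = 0.15306 m
TS = 10*log10(1.79*52^2/(2*0.15306)) = 41.99

41.99 dB


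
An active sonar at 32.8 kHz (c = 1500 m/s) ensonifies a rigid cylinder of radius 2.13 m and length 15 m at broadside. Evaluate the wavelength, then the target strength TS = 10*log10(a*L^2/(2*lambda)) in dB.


Step 1: lambda = c/f = 1500/32800 = 0.04573 m
Step 2: TS = 10*log10(a*L^2/(2*lambda)) = 10*log10(2.13*15^2/(2*0.04573)) = 37.19

37.19 dB


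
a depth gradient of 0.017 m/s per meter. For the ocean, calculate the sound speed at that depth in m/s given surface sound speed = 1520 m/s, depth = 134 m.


c = 1520 + 0.017 * 134 = 1522.278

1522.278 m/s


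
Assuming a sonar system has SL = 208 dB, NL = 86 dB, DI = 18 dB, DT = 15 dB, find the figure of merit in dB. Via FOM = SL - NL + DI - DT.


125 dB


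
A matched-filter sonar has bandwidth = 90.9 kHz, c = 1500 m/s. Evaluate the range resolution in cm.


dR = c/(2*BW) = 1500 / (2 * 90.9e3) = 0.0083 m = 0.83 cm

0.83 cm


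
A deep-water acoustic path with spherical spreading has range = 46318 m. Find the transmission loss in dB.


TL = 20*log10(46318) = 93.31

93.31 dB


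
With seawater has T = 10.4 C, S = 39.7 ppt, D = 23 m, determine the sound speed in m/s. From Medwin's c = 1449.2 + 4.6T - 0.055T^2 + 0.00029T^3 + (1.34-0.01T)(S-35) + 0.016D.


c = 1449.2 + 4.6*10.4 - 0.055*10.4^2 + 0.00029*10.4^3 + (1.34 - 0.01*10.4)*(39.7 - 35) + 0.016*23 = 1497.59

1497.59 m/s


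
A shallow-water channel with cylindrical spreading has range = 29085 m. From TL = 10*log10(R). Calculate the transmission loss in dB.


44.64 dB


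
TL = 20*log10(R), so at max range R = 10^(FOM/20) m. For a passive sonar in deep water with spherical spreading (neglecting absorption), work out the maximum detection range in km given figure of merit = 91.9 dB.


39.36 km


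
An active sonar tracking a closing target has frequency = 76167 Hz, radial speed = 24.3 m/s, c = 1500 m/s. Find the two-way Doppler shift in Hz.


fd = 2*f*v/c = 2 * 76167 * 24.3 / 1500 = 2467.81

2467.81 Hz


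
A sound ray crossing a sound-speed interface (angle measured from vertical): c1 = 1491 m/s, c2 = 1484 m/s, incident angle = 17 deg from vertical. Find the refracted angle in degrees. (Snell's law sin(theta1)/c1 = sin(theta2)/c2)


sin(theta2) = (c2/c1)*sin(theta1) = (1484/1491)*sin(17 deg) = 0.291
theta2 = arcsin(0.291) = 16.92

16.92 deg


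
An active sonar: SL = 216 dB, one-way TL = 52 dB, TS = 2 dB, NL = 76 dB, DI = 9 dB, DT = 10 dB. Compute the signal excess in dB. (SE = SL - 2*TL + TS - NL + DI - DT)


37 dB


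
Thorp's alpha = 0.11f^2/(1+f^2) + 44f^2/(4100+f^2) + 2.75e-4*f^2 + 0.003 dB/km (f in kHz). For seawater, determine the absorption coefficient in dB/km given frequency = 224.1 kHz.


f^2 = 50220.81
alpha = 0.11*50220.81/(1+50220.81) + 44*50220.81/(4100+50220.81) + 2.75e-4*50220.81 + 0.003 = 54.603

54.603 dB/km


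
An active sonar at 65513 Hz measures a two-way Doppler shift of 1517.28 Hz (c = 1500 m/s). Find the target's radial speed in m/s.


17.37 m/s


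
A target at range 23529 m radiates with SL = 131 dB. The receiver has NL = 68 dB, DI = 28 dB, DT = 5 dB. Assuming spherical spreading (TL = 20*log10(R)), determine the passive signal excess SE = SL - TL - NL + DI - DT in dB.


Step 1: TL = 20*log10(23529) = 87.43 dB
Step 2: SE = 131 - 87.43 - 68 + 28 - 5 = -1.43

-1.43 dB


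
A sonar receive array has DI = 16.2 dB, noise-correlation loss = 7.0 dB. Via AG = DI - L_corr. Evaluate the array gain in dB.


AG = DI - L_corr = 16.2 - 7.0 = 9.2

9.2 dB


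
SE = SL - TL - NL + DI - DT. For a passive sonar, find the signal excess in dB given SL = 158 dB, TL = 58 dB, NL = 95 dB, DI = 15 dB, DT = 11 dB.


SE = SL - TL - NL + DI - DT = 158 - 58 - 95 + 15 - 11 = 9

9 dB


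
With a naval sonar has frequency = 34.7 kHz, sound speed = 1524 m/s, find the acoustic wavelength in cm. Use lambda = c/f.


lambda = c/f = 1524 / 34700 = 0.0439 m = 4.39 cm

4.39 cm


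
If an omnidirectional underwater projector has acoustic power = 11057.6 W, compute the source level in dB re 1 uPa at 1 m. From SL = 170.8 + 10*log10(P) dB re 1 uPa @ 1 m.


SL = 170.8 + 10*log10(11057.6) = 170.8 + 40.44 = 211.24

211.24 dB


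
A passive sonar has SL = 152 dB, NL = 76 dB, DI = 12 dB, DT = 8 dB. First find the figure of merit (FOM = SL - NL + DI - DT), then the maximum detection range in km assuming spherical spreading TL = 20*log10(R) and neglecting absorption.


Step 1: FOM = SL - NL + DI - DT = 152 - 76 + 12 - 8 = 80 dB
Step 2: at max range FOM = TL = 20*log10(R), so R = 10^(80/20) = 10000.0 m = 10.0 km

10.0 km


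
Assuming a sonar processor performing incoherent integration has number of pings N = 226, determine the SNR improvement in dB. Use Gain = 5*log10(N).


Gain = 5*log10(226) = 11.77

11.77 dB


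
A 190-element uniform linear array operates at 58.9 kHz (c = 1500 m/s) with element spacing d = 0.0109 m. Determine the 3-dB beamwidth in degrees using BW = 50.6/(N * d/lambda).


Step 1: lambda = 1500/58900 = 0.02547 m
Step 2: d/lambda = 0.0109/0.02547 = 0.428
Step 3: BW = 50.6/(N * d/lambda) = 50.6/(190 * 0.428) = 0.62

0.62 deg


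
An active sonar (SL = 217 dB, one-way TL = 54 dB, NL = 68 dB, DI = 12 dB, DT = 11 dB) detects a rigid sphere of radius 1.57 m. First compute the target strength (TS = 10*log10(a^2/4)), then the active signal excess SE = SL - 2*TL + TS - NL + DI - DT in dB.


Step 1: TS = 10*log10(1.57^2/4) = -2.1 dB
Step 2: SE = SL - 2*TL + TS - NL + DI - DT = 217 - 2*54 + (-2.1) - 68 + 12 - 11 = 39.9

39.9 dB


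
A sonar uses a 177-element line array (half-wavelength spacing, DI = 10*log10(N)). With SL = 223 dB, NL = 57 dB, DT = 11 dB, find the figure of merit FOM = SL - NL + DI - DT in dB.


177.48 dB


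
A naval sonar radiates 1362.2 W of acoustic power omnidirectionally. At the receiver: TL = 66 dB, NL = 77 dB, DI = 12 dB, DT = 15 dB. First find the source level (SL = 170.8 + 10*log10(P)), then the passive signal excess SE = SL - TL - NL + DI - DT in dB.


Step 1: SL = 170.8 + 10*log10(1362.2) = 202.14 dB
Step 2: SE = SL - TL - NL + DI - DT = 202.14 - 66 - 77 + 12 - 15 = 56.14

56.14 dB


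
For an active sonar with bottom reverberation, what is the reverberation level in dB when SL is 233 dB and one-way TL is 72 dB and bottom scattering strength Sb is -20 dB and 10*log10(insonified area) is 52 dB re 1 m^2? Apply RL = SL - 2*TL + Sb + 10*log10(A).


RL = SL - 2*TL + Sb + 10*log10(A) = 233 - 2*72 + (-20) + 52 = 121

121 dB


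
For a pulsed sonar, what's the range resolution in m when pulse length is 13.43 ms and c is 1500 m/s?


dR = c*tau/2 = 1500 * 13.43e-3 / 2 = 10.0725

10.0725 m


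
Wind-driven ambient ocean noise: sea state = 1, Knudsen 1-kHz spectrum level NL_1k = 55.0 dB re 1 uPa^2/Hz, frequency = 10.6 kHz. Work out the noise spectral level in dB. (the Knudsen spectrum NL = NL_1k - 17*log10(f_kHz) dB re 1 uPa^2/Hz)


37.57 dB


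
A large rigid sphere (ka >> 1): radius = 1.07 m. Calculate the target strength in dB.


-5.43 dB


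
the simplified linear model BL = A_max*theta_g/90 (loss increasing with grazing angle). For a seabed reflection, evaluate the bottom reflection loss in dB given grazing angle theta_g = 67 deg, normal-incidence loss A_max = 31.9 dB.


BL = A_max * theta_g / 90 = 31.9 * 67 / 90 = 23.75

23.75 dB


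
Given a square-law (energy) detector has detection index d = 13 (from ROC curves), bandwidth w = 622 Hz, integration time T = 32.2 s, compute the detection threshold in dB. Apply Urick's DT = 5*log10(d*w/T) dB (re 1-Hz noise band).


DT = 5*log10(d*w/T) = 5*log10(13 * 622 / 32.2) = 5*log10(251.12) = 12.0

12.0 dB


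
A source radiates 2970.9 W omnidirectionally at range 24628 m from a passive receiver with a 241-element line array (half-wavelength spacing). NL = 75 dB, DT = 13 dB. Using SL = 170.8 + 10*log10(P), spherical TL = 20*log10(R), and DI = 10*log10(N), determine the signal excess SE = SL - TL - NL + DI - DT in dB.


Step 1: SL = 170.8 + 10*log10(2970.9) = 205.53 dB
Step 2: TL = 20*log10(24628) = 87.83 dB
Step 3: DI = 10*log10(241) = 23.82 dB
Step 4: SE = SL - TL - NL + DI - DT = 205.53 - 87.83 - 75 + 23.82 - 13 = 53.52

53.52 dB


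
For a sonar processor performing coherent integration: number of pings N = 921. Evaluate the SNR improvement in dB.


Gain = 10*log10(921) = 29.64

29.64 dB


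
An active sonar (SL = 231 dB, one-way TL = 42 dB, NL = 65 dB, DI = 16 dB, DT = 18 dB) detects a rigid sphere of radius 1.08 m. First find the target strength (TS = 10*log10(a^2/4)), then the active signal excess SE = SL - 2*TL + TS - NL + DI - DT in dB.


Step 1: TS = 10*log10(1.08^2/4) = -5.35 dB
Step 2: SE = SL - 2*TL + TS - NL + DI - DT = 231 - 2*42 + (-5.35) - 65 + 16 - 18 = 74.65

74.65 dB


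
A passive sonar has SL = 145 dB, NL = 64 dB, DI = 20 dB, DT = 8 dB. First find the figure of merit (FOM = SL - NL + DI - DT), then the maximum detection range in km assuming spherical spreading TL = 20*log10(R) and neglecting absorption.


Step 1: FOM = SL - NL + DI - DT = 145 - 64 + 20 - 8 = 93 dB
Step 2: at max range FOM = TL = 20*log10(R), so R = 10^(93/20) = 44668.36 m = 44.67 km

44.67 km


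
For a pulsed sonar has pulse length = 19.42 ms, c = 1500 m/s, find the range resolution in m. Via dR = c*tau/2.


dR = c*tau/2 = 1500 * 19.42e-3 / 2 = 14.565

14.565 m


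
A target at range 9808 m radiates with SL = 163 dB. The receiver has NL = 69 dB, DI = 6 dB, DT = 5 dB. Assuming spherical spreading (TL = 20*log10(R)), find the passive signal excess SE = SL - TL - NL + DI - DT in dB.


15.17 dB


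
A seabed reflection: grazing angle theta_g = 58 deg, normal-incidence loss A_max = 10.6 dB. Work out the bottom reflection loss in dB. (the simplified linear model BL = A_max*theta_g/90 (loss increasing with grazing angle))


6.83 dB


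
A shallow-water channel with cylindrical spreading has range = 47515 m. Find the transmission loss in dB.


TL = 10*log10(47515) = 46.77

46.77 dB


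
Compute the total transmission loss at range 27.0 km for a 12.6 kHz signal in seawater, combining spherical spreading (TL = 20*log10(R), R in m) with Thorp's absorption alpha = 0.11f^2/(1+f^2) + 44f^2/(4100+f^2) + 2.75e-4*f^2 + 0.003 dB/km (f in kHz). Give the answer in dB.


Step 1 (Thorp): alpha = 0.11*158.76/(1+158.76) + 44*158.76/(4100+158.76) + 2.75e-4*158.76 + 0.003 = 1.7962 dB/km
Step 2: TL_spread = 20*log10(27000) = 88.63 dB
Step 3: TL_abs = alpha*R = 1.7962 * 27.0 = 48.5 dB
Step 4: TL_total = 88.63 + 48.5 = 137.13

137.13 dB


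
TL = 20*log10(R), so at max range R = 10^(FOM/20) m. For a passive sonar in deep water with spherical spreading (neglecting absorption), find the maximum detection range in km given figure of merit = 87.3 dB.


At max range FOM = TL, so 20*log10(R) = 87.3
R = 10^(87.3/20) = 23173.95 m = 23.17 km

23.17 km


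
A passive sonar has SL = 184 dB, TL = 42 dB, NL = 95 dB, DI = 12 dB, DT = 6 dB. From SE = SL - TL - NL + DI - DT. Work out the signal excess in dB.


SE = SL - TL - NL + DI - DT = 184 - 42 - 95 + 12 - 6 = 53

53 dB


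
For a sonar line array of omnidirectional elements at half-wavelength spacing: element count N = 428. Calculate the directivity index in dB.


DI = 10*log10(428) = 26.31

26.31 dB


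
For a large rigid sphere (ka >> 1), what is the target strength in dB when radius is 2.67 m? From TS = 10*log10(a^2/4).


2.51 dB


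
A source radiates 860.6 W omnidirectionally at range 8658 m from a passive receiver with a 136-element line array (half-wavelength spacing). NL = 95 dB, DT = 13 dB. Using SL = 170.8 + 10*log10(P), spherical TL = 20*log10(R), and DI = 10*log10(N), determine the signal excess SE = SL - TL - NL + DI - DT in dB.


Step 1: SL = 170.8 + 10*log10(860.6) = 200.15 dB
Step 2: TL = 20*log10(8658) = 78.75 dB
Step 3: DI = 10*log10(136) = 21.34 dB
Step 4: SE = SL - TL - NL + DI - DT = 200.15 - 78.75 - 95 + 21.34 - 13 = 34.74

34.74 dB


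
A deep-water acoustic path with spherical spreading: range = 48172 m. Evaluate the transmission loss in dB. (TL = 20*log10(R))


TL = 20*log10(48172) = 93.66

93.66 dB


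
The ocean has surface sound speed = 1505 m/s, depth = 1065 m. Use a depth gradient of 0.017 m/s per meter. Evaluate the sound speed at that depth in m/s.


c = 1505 + 0.017 * 1065 = 1523.105

1523.105 m/s


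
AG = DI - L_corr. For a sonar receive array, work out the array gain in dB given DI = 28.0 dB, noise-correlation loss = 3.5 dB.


AG = DI - L_corr = 28.0 - 3.5 = 24.5

24.5 dB


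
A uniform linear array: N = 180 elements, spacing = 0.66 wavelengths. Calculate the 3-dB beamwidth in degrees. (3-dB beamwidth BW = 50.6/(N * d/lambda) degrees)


0.43 deg


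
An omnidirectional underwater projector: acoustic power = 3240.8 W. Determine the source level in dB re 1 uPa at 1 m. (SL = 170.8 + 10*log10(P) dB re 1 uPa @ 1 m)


SL = 170.8 + 10*log10(3240.8) = 170.8 + 35.11 = 205.91

205.91 dB


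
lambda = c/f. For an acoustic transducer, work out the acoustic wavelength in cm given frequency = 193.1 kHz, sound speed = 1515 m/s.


lambda = c/f = 1515 / 193100 = 0.0078 m = 0.78 cm

0.78 cm


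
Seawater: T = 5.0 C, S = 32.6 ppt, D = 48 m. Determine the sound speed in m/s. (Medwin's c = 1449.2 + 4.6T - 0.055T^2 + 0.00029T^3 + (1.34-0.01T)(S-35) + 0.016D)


1468.53 m/s


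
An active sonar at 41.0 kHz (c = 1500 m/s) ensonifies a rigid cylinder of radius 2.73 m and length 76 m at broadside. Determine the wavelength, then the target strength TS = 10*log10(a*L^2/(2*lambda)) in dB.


Step 1: lambda = c/f = 1500/41000 = 0.03659 m
Step 2: TS = 10*log10(a*L^2/(2*lambda)) = 10*log10(2.73*76^2/(2*0.03659)) = 53.33

53.33 dB


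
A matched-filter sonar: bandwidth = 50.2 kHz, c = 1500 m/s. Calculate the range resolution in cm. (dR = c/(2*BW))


dR = c/(2*BW) = 1500 / (2 * 50.2e3) = 0.0149 m = 1.49 cm

1.49 cm


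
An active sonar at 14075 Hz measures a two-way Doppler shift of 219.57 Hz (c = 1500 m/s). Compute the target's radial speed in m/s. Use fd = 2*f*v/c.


From fd = 2*f*v/c, v = c*fd/(2*f) = 1500 * 219.57 / (2*14075) = 11.7

11.7 m/s


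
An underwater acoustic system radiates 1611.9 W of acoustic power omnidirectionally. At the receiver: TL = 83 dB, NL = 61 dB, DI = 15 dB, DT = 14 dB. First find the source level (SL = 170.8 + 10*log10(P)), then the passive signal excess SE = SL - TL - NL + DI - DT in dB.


Step 1: SL = 170.8 + 10*log10(1611.9) = 202.87 dB
Step 2: SE = SL - TL - NL + DI - DT = 202.87 - 83 - 61 + 15 - 14 = 59.87

59.87 dB


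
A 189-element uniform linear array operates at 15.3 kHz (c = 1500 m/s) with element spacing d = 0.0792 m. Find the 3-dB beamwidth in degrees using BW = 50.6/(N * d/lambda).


0.33 deg


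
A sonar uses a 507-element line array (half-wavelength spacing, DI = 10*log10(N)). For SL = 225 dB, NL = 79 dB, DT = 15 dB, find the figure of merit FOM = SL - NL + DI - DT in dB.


Step 1: DI = 10*log10(507) = 27.05 dB
Step 2: FOM = SL - NL + DI - DT = 225 - 79 + 27.05 - 15 = 158.05

158.05 dB


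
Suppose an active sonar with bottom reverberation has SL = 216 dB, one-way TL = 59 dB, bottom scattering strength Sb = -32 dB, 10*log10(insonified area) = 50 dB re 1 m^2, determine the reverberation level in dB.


RL = SL - 2*TL + Sb + 10*log10(A) = 216 - 2*59 + (-32) + 50 = 116

116 dB


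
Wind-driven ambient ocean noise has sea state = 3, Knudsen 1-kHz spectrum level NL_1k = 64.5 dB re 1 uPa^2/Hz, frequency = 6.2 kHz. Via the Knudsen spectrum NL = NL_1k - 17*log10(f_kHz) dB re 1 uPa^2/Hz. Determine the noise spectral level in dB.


NL = NL_1k - 17*log10(f_kHz) = 64.5 - 17*log10(6.2) = 64.5 - (13.47) = 51.03

51.03 dB


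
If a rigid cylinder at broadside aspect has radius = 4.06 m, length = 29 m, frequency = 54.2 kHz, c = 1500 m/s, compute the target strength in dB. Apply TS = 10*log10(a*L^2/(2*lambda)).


lambda = 1500/54200 = 0.02768 m
TS = 10*log10(4.06*29^2/(2*0.02768)) = 47.9

47.9 dB


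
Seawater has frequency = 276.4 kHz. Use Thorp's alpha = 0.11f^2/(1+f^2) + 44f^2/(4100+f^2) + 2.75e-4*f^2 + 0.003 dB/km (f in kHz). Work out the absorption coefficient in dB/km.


f^2 = 76396.96
alpha = 0.11*76396.96/(1+76396.96) + 44*76396.96/(4100+76396.96) + 2.75e-4*76396.96 + 0.003 = 62.881

62.881 dB/km


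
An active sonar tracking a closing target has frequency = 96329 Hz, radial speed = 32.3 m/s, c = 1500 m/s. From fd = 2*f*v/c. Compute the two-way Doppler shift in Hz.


4148.57 Hz


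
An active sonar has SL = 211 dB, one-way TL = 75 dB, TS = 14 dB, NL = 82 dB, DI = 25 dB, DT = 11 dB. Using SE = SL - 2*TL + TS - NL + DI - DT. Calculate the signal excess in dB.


SE = SL - 2*TL + TS - NL + DI - DT = 211 - 2*75 + (14) - 82 + 25 - 11 = 7

7 dB


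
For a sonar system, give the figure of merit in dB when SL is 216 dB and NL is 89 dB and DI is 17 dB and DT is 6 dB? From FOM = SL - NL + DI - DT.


FOM = SL - NL + DI - DT = 216 - 89 + 17 - 6 = 138

138 dB


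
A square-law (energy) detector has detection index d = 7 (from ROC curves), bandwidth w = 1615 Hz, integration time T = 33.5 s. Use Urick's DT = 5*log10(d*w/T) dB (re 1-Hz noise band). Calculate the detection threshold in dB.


DT = 5*log10(d*w/T) = 5*log10(7 * 1615 / 33.5) = 5*log10(337.46) = 12.64

12.64 dB


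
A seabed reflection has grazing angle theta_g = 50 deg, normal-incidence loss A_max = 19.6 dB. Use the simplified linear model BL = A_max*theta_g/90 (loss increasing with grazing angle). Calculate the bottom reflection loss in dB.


10.89 dB


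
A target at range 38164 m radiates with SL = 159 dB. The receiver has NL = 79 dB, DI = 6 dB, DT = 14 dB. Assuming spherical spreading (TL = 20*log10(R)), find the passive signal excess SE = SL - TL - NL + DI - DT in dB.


Step 1: TL = 20*log10(38164) = 91.63 dB
Step 2: SE = 159 - 91.63 - 79 + 6 - 14 = -19.63

-19.63 dB


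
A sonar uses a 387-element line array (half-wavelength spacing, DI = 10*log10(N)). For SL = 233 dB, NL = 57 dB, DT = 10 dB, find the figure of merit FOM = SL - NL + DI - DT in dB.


Step 1: DI = 10*log10(387) = 25.88 dB
Step 2: FOM = SL - NL + DI - DT = 233 - 57 + 25.88 - 10 = 191.88

191.88 dB


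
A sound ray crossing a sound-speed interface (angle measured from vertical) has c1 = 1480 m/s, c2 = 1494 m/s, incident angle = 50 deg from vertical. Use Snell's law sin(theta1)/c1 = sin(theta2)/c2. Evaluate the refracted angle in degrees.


50.65 deg


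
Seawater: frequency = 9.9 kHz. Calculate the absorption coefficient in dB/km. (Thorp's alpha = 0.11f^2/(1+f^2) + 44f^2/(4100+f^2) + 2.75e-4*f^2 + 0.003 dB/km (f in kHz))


1.166 dB/km


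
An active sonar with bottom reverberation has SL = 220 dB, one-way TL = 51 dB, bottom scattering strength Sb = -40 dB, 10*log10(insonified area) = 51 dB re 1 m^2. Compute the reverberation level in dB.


RL = SL - 2*TL + Sb + 10*log10(A) = 220 - 2*51 + (-40) + 51 = 129

129 dB


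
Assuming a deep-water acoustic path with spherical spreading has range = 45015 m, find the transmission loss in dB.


93.07 dB


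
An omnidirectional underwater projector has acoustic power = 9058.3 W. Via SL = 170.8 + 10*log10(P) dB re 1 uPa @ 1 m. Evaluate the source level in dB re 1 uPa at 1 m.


SL = 170.8 + 10*log10(9058.3) = 170.8 + 39.57 = 210.37

210.37 dB


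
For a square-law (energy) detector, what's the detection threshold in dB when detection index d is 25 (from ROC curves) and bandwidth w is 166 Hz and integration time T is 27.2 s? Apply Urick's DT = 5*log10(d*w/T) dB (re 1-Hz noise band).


DT = 5*log10(d*w/T) = 5*log10(25 * 166 / 27.2) = 5*log10(152.57) = 10.92

10.92 dB


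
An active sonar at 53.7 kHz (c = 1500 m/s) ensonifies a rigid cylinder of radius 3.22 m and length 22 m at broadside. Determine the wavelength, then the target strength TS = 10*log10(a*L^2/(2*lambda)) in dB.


Step 1: lambda = c/f = 1500/53700 = 0.02793 m
Step 2: TS = 10*log10(a*L^2/(2*lambda)) = 10*log10(3.22*22^2/(2*0.02793)) = 44.46

44.46 dB


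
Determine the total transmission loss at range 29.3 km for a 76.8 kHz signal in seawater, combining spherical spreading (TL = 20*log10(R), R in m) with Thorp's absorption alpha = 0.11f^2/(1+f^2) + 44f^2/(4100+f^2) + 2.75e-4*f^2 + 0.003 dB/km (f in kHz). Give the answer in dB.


Step 1 (Thorp): alpha = 0.11*5898.24/(1+5898.24) + 44*5898.24/(4100+5898.24) + 2.75e-4*5898.24 + 0.003 = 27.6918 dB/km
Step 2: TL_spread = 20*log10(29300) = 89.34 dB
Step 3: TL_abs = alpha*R = 27.6918 * 29.3 = 811.37 dB
Step 4: TL_total = 89.34 + 811.37 = 900.71

900.71 dB


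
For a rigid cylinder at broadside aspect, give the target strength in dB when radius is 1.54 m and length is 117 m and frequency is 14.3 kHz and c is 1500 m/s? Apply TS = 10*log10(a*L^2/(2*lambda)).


lambda = 1500/14300 = 0.1049 m
TS = 10*log10(1.54*117^2/(2*0.1049)) = 50.02

50.02 dB


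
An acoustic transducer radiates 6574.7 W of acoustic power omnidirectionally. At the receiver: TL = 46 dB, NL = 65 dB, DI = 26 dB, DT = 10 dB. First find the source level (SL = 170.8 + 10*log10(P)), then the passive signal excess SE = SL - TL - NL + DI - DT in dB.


Step 1: SL = 170.8 + 10*log10(6574.7) = 208.98 dB
Step 2: SE = SL - TL - NL + DI - DT = 208.98 - 46 - 65 + 26 - 10 = 113.98

113.98 dB


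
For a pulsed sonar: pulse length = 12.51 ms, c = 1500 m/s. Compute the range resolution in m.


dR = c*tau/2 = 1500 * 12.51e-3 / 2 = 9.3825

9.3825 m


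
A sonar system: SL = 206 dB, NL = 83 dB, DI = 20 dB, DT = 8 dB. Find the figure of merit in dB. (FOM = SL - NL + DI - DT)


FOM = SL - NL + DI - DT = 206 - 83 + 20 - 8 = 135

135 dB


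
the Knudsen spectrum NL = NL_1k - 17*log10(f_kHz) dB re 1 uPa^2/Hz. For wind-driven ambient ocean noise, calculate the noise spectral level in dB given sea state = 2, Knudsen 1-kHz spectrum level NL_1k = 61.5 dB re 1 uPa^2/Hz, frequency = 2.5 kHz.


54.74 dB


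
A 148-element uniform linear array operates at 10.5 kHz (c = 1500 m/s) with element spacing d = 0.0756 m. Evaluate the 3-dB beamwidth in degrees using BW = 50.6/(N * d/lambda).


Step 1: lambda = 1500/10500 = 0.14286 m
Step 2: d/lambda = 0.0756/0.14286 = 0.5292
Step 3: BW = 50.6/(N * d/lambda) = 50.6/(148 * 0.5292) = 0.65

0.65 deg


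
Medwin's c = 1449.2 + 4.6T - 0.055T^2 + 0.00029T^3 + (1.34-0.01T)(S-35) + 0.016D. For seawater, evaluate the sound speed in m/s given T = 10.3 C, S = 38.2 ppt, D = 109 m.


1496.76 m/s


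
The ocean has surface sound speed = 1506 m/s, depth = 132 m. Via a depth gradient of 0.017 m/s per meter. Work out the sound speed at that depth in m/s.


c = 1506 + 0.017 * 132 = 1508.244

1508.244 m/s


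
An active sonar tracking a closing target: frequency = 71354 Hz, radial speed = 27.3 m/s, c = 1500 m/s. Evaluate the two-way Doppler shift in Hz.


fd = 2*f*v/c = 2 * 71354 * 27.3 / 1500 = 2597.29

2597.29 Hz


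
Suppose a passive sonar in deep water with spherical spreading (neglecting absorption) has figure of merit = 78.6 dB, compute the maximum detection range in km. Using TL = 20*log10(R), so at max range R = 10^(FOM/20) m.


At max range FOM = TL, so 20*log10(R) = 78.6
R = 10^(78.6/20) = 8511.38 m = 8.51 km

8.51 km


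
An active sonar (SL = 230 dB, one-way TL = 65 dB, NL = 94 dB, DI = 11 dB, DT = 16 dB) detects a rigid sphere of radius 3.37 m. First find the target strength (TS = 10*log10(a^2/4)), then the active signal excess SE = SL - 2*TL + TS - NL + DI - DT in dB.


Step 1: TS = 10*log10(3.37^2/4) = 4.53 dB
Step 2: SE = SL - 2*TL + TS - NL + DI - DT = 230 - 2*65 + (4.53) - 94 + 11 - 16 = 5.53

5.53 dB


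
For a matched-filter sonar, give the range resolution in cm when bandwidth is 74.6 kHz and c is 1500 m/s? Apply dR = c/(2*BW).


1.01 cm


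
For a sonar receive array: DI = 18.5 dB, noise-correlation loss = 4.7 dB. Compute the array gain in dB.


13.8 dB


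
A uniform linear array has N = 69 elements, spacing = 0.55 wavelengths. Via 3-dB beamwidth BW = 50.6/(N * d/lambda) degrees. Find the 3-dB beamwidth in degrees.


BW = 50.6 / (69 * 0.55) = 50.6 / 37.95 = 1.33

1.33 deg


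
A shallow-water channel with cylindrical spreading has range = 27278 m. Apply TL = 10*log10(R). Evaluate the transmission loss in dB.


TL = 10*log10(27278) = 44.36

44.36 dB


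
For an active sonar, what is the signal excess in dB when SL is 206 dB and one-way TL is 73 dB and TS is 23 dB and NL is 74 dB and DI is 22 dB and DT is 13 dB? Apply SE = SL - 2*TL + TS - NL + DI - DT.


18 dB


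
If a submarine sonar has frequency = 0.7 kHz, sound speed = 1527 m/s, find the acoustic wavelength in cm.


218.14 cm


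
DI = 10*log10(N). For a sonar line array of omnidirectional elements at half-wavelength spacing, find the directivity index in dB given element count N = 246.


DI = 10*log10(246) = 23.91

23.91 dB


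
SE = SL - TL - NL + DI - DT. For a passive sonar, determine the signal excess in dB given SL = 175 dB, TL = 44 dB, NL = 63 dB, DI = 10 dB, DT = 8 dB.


SE = SL - TL - NL + DI - DT = 175 - 44 - 63 + 10 - 8 = 70

70 dB


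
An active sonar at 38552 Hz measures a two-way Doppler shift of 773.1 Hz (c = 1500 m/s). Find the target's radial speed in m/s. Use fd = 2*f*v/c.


From fd = 2*f*v/c, v = c*fd/(2*f) = 1500 * 773.1 / (2*38552) = 15.04

15.04 m/s


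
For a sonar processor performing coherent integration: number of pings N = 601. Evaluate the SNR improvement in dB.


Gain = 10*log10(601) = 27.79

27.79 dB


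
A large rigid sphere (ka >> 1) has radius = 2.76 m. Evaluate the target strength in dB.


2.8 dB


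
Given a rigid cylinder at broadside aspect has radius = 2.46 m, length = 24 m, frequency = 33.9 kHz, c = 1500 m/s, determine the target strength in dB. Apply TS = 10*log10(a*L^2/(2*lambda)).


42.04 dB


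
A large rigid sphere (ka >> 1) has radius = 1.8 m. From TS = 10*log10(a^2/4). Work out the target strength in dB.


-0.92 dB


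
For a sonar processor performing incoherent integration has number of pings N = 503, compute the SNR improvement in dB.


Gain = 5*log10(503) = 13.51

13.51 dB


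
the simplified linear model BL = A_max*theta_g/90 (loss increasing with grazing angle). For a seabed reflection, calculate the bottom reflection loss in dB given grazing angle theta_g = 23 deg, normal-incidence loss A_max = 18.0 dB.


4.6 dB
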